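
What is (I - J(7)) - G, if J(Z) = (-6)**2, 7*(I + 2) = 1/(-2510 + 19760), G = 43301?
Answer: -5233184249/120750 ≈ -43339.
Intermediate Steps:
I = -241499/120750 (I = -2 + 1/(7*(-2510 + 19760)) = -2 + (1/7)/17250 = -2 + (1/7)*(1/17250) = -2 + 1/120750 = -241499/120750 ≈ -2.0000)
J(Z) = 36
(I - J(7)) - G = (-241499/120750 - 1*36) - 1*43301 = (-241499/120750 - 36) - 43301 = -4588499/120750 - 43301 = -5233184249/120750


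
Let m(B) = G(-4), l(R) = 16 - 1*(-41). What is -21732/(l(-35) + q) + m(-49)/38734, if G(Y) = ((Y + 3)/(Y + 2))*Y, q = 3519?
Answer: -35073935/5771366 ≈ -6.0772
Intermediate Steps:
l(R) = 57 (l(R) = 16 + 41 = 57)
G(Y) = Y*(3 + Y)/(2 + Y) (G(Y) = ((3 + Y)/(2 + Y))*Y = Y*(3 + Y)/(2 + Y))
m(B) = -2 (m(B) = -4*(3 - 4)/(2 - 4) = -4*(-1)/(-2) = -4*(-½)*(-1) = -2)
-21732/(l(-35) + q) + m(-49)/38734 = -21732/(57 + 3519) - 2/38734 = -21732/3576 - 2*1/38734 = -21732*1/3576 - 1/19367 = -1811/298 - 1/19367 = -35073935/5771366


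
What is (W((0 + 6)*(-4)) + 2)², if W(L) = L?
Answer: 484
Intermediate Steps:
(W((0 + 6)*(-4)) + 2)² = ((0 + 6)*(-4) + 2)² = (6*(-4) + 2)² = (-24 + 2)² = (-22)² = 484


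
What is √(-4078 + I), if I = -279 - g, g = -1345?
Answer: 2*I*√753 ≈ 54.882*I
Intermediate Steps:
I = 1066 (I = -279 - 1*(-1345) = -279 + 1345 = 1066)
√(-4078 + I) = √(-4078 + 1066) = √(-3012) = 2*I*√753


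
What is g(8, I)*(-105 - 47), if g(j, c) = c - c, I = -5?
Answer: 0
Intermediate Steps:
g(j, c) = 0
g(8, I)*(-105 - 47) = 0*(-105 - 47) = 0*(-152) = 0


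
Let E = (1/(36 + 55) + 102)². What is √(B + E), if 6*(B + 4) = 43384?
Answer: √1314163041/273 ≈ 132.79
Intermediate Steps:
B = 21680/3 (B = -4 + (⅙)*43384 = -4 + 21692/3 = 21680/3 ≈ 7226.7)
E = 86174089/8281 (E = (1/91 + 102)² = (9283/91)² = 86174089/8281 ≈ 10406.)
√(B + E) = √(21680/3 + 86174089/8281) = √(438054347/24843) = √1314163041/273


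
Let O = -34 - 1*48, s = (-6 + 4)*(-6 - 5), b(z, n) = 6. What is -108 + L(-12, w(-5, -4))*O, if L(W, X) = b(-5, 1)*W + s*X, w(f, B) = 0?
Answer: 5796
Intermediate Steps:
s = 22 (s = -2*(-11) = 22)
L(W, X) = 6*W + 22*X
O = -82 (O = -34 - 48 = -82)
-108 + L(-12, w(-5, -4))*O = -108 + (6*(-12) + 22*0)*(-82) = -108 + (-72 + 0)*(-82) = -108 - 72*(-82) = -108 + 5904 = 5796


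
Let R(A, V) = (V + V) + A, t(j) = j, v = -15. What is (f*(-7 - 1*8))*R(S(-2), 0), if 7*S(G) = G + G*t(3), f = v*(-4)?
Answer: 7200/7 ≈ 1028.6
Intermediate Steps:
f = 60 (f = -15*(-4) = 60)
S(G) = 4*G/7 (S(G) = (G + G*3)/7 = (G + 3*G)/7 = (4*G)/7 = 4*G/7)
R(A, V) = A + 2*V (R(A, V) = 2*V + A = A + 2*V)
(f*(-7 - 1*8))*R(S(-2), 0) = (60*(-7 - 1*8))*((4/7)*(-2) + 2*0) = (60*(-7 - 8))*(-8/7 + 0) = (60*(-15))*(-8/7) = -900*(-8/7) = 7200/7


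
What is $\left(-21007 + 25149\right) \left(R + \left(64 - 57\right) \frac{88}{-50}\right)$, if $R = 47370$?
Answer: $\frac{4903887764}{25} \approx 1.9616 \cdot 10^{8}$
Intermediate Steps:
$\left(-21007 + 25149\right) \left(R + \left(64 - 57\right) \frac{88}{-50}\right) = \left(-21007 + 25149\right) \left(47370 + \left(64 - 57\right) \frac{88}{-50}\right) = 4142 \left(47370 + 7 \cdot 88 \left(- \frac{1}{50}\right)\right) = 4142 \left(47370 + 7 \left(- \frac{44}{25}\right)\right) = 4142 \left(47370 - \frac{308}{25}\right) = 4142 \cdot \frac{1183942}{25} = \frac{4903887764}{25}$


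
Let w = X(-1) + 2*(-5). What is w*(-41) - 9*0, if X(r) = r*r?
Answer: 369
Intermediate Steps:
X(r) = r**2
w = -9 (w = (-1)**2 + 2*(-5) = 1 - 10 = -9)
w*(-41) - 9*0 = -9*(-41) - 9*0 = 369 + 0 = 369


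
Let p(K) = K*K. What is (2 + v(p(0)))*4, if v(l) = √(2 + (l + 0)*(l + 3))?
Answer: 8 + 4*√2 ≈ 13.657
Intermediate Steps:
p(K) = K²
v(l) = √(2 + l*(3 + l))
(2 + v(p(0)))*4 = (2 + √(2 + (0²)² + 3*0²))*4 = (2 + √(2 + 0² + 3*0))*4 = (2 + √(2 + 0 + 0))*4 = (2 + √2)*4 = 8 + 4*√2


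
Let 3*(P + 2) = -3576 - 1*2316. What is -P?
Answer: 1966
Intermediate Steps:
P = -1966 (P = -2 + (-3576 - 1*2316)/3 = -2 + (-3576 - 2316)/3 = -2 + (⅓)*(-5892) = -2 - 1964 = -1966)
-P = -1*(-1966) = 1966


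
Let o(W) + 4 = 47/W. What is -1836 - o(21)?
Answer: -38519/21 ≈ -1834.2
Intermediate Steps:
o(W) = -4 + 47/W
-1836 - o(21) = -1836 - (-4 + 47/21) = -1836 - 1*(-37/21) = -1836 + 37/21 = -38519/21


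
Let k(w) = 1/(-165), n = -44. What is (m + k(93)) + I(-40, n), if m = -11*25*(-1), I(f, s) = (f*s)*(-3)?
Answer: -825826/165 ≈ -5005.0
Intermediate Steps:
k(w) = -1/165
I(f, s) = -3*f*s
m = 275 (m = -275*(-1) = 275)
(m + k(93)) + I(-40, n) = (275 - 1/165) - 3*(-40)*(-44) = 45374/165 - 5280 = -825826/165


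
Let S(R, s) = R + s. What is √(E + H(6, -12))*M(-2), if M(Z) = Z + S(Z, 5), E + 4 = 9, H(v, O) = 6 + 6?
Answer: √17 ≈ 4.1231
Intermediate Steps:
H(v, O) = 12
E = 5 (E = -4 + 9 = 5)
M(Z) = 5 + 2*Z (M(Z) = Z + (Z + 5) = Z + (5 + Z) = 5 + 2*Z)
√(E + H(6, -12))*M(-2) = √(5 + 12)*(5 + 2*(-2)) = √17*(5 - 4) = √17*1 = √17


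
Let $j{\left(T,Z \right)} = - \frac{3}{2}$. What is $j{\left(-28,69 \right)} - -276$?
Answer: $\frac{549}{2} \approx 274.5$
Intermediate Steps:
$j{\left(T,Z \right)} = - \frac{3}{2}$ ($j{\left(T,Z \right)} = \left(-3\right) \frac{1}{2} = - \frac{3}{2}$)
$j{\left(-28,69 \right)} - -276 = - \frac{3}{2} - -276 = - \frac{3}{2} + 276 = \frac{549}{2}$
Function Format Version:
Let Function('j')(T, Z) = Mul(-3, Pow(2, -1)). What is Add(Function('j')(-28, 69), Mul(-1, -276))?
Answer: Rational(549, 2) ≈ 274.50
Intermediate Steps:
Function('j')(T, Z) = Rational(-3, 2) (Function('j')(T, Z) = Mul(-3, Rational(1, 2)) = Rational(-3, 2))
Add(Function('j')(-28, 69), Mul(-1, -276)) = Add(Rational(-3, 2), Mul(-1, -276)) = Add(Rational(-3, 2), 276) = Rational(549, 2)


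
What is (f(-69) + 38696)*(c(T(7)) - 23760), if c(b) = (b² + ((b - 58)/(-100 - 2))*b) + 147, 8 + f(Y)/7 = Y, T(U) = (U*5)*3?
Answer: -16393659009/34 ≈ -4.8217e+8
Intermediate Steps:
T(U) = 15*U (T(U) = (5*U)*3 = 15*U)
f(Y) = -56 + 7*Y
c(b) = 147 + b² + b*(29/51 - b/102) (c(b) = (b² + ((-58 + b)/(-102))*b) + 147 = (b² + ((-58 + b)*(-1/102))*b) + 147 = (b² + (29/51 - b/102)*b) + 147 = (b² + b*(29/51 - b/102)) + 147 = 147 + b² + b*(29/51 - b/102))
(f(-69) + 38696)*(c(T(7)) - 23760) = ((-56 + 7*(-69)) + 38696)*((147 + 29*(15*7)/51 + 101*(15*7)²/102) - 23760) = ((-56 - 483) + 38696)*((147 + (29/51)*105 + (101/102)*105²) - 23760) = (-539 + 38696)*((147 + 1015/17 + (101/102)*11025) - 23760) = 38157*((147 + 1015/17 + 371175/34) - 23760) = 38157*(378203/34 - 23760) = 38157*(-429637/34) = -16393659009/34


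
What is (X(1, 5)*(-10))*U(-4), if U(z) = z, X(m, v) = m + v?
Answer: 240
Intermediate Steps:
(X(1, 5)*(-10))*U(-4) = ((1 + 5)*(-10))*(-4) = (6*(-10))*(-4) = -60*(-4) = 240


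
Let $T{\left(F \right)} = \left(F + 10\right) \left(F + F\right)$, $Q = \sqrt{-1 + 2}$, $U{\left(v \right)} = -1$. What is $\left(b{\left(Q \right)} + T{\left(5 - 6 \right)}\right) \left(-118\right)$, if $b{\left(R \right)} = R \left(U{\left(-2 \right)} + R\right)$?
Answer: $2124$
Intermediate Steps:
$Q = 1$ ($Q = \sqrt{1} = 1$)
$b{\left(R \right)} = R \left(-1 + R\right)$
$T{\left(F \right)} = 2 F \left(10 + F\right)$ ($T{\left(F \right)} = \left(10 + F\right) 2 F = 2 F \left(10 + F\right)$)
$\left(b{\left(Q \right)} + T{\left(5 - 6 \right)}\right) \left(-118\right) = \left(1 \left(-1 + 1\right) + 2 \left(5 - 6\right) \left(10 + \left(5 - 6\right)\right)\right) \left(-118\right) = \left(1 \cdot 0 + 2 \left(5 - 6\right) \left(10 + \left(5 - 6\right)\right)\right) \left(-118\right) = \left(0 + 2 \left(-1\right) \left(10 - 1\right)\right) \left(-118\right) = \left(0 + 2 \left(-1\right) 9\right) \left(-118\right) = \left(0 - 18\right) \left(-118\right) = \left(-18\right) \left(-118\right) = 2124$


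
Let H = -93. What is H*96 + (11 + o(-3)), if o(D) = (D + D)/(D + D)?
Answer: -8916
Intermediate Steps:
o(D) = 1 (o(D) = (2*D)/((2*D)) = (2*D)*(1/(2*D)) = 1)
H*96 + (11 + o(-3)) = -93*96 + (11 + 1) = -8928 + 12 = -8916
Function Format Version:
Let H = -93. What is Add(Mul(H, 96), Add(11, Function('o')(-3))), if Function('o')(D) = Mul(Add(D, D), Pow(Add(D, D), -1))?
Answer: -8916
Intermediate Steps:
Function('o')(D) = 1 (Function('o')(D) = Mul(Mul(2, D), Pow(Mul(2, D), -1)) = Mul(Mul(2, D), Mul(Rational(1, 2), Pow(D, -1))) = 1)
Add(Mul(H, 96), Add(11, Function('o')(-3))) = Add(Mul(-93, 96), Add(11, 1)) = Add(-8928, 12) = -8916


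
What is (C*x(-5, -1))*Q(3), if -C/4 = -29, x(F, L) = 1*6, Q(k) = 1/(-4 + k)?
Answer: -696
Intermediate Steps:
x(F, L) = 6
C = 116 (C = -4*(-29) = 116)
(C*x(-5, -1))*Q(3) = (116*6)/(-4 + 3) = 696/(-1) = 696*(-1) = -696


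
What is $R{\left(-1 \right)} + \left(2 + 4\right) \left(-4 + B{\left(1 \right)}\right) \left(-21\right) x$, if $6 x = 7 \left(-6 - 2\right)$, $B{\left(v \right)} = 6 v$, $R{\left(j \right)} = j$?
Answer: $2351$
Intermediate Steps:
$x = - \frac{28}{3}$ ($x = \frac{7 \left(-6 - 2\right)}{6} = \frac{7 \left(-8\right)}{6} = \frac{1}{6} \left(-56\right) = - \frac{28}{3} \approx -9.3333$)
$R{\left(-1 \right)} + \left(2 + 4\right) \left(-4 + B{\left(1 \right)}\right) \left(-21\right) x = -1 + \left(2 + 4\right) \left(-4 + 6 \cdot 1\right) \left(-21\right) \left(- \frac{28}{3}\right) = -1 + 6 \left(-4 + 6\right) \left(-21\right) \left(- \frac{28}{3}\right) = -1 + 6 \cdot 2 \left(-21\right) \left(- \frac{28}{3}\right) = -1 + 12 \left(-21\right) \left(- \frac{28}{3}\right) = -1 - -2352 = -1 + 2352 = 2351$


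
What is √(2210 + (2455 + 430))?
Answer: √5095 ≈ 71.379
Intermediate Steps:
√(2210 + (2455 + 430)) = √(2210 + 2885) = √5095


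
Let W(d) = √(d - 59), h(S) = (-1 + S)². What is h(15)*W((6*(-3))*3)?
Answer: 196*I*√113 ≈ 2083.5*I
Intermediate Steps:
W(d) = √(-59 + d)
h(15)*W((6*(-3))*3) = (-1 + 15)²*√(-59 + (6*(-3))*3) = 14²*√(-59 - 18*3) = 196*√(-59 - 54) = 196*√(-113) = 196*(I*√113) = 196*I*√113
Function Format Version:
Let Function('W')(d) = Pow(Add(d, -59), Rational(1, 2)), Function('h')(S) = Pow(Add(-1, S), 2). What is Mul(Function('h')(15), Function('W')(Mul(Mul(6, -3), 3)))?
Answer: Mul(196, I, Pow(113, Rational(1, 2))) ≈ Mul(2083.5, I)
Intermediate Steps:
Function('W')(d) = Pow(Add(-59, d), Rational(1, 2))
Mul(Function('h')(15), Function('W')(Mul(Mul(6, -3), 3))) = Mul(Pow(Add(-1, 15), 2), Pow(Add(-59, Mul(Mul(6, -3), 3)), Rational(1, 2))) = Mul(Pow(14, 2), Pow(Add(-59, Mul(-18, 3)), Rational(1, 2))) = Mul(196, Pow(Add(-59, -54), Rational(1, 2))) = Mul(196, Pow(-113, Rational(1, 2))) = Mul(196, Mul(I, Pow(113, Rational(1, 2)))) = Mul(196, I, Pow(113, Rational(1, 2)))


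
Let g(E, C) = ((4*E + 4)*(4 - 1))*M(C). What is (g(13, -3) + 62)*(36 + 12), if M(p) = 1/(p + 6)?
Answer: 5664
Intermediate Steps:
M(p) = 1/(6 + p)
g(E, C) = (12 + 12*E)/(6 + C) (g(E, C) = ((4*E + 4)*(4 - 1))/(6 + C) = ((4 + 4*E)*3)/(6 + C) = (12 + 12*E)/(6 + C))
(g(13, -3) + 62)*(36 + 12) = (12*(1 + 13)/(6 - 3) + 62)*(36 + 12) = (12*14/3 + 62)*48 = (12*(⅓)*14 + 62)*48 = (56 + 62)*48 = 118*48 = 5664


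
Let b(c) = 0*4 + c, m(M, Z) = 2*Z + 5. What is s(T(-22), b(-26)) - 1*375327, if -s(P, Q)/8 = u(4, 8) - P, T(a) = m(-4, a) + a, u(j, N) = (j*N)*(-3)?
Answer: -375047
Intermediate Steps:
u(j, N) = -3*N*j (u(j, N) = (N*j)*(-3) = -3*N*j)
m(M, Z) = 5 + 2*Z
b(c) = c (b(c) = 0 + c = c)
T(a) = 5 + 3*a (T(a) = (5 + 2*a) + a = 5 + 3*a)
s(P, Q) = 768 + 8*P (s(P, Q) = -8*(-3*8*4 - P) = -8*(-96 - P) = 768 + 8*P)
s(T(-22), b(-26)) - 1*375327 = (768 + 8*(5 + 3*(-22))) - 1*375327 = (768 + 8*(5 - 66)) - 375327 = (768 + 8*(-61)) - 375327 = (768 - 488) - 375327 = 280 - 375327 = -375047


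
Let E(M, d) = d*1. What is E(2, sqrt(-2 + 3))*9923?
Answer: 9923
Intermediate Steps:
E(M, d) = d
E(2, sqrt(-2 + 3))*9923 = sqrt(-2 + 3)*9923 = sqrt(1)*9923 = 1*9923 = 9923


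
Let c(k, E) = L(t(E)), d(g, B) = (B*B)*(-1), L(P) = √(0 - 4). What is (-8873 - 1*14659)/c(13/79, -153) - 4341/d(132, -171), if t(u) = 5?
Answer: 1447/9747 + 11766*I ≈ 0.14846 + 11766.0*I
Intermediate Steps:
L(P) = 2*I (L(P) = √(-4) = 2*I)
d(g, B) = -B² (d(g, B) = B²*(-1) = -B²)
c(k, E) = 2*I
(-8873 - 1*14659)/c(13/79, -153) - 4341/d(132, -171) = (-8873 - 1*14659)/((2*I)) - 4341/((-1*(-171)²)) = (-8873 - 14659)*(-I/2) - 4341/((-1*29241)) = -(-11766)*I - 4341/(-29241) = 11766*I - 4341*(-1/29241) = 11766*I + 1447/9747 = 1447/9747 + 11766*I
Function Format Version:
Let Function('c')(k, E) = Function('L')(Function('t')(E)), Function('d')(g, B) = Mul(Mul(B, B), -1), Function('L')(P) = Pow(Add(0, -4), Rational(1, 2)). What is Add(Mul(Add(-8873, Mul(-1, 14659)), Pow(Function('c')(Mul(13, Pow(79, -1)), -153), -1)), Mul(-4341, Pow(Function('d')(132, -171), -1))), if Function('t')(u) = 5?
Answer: Add(Rational(1447, 9747), Mul(11766, I)) ≈ Add(0.14846, Mul(11766., I))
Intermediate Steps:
Function('L')(P) = Mul(2, I) (Function('L')(P) = Pow(-4, Rational(1, 2)) = Mul(2, I))
Function('d')(g, B) = Mul(-1, Pow(B, 2)) (Function('d')(g, B) = Mul(Pow(B, 2), -1) = Mul(-1, Pow(B, 2)))
Function('c')(k, E) = Mul(2, I)
Add(Mul(Add(-8873, Mul(-1, 14659)), Pow(Function('c')(Mul(13, Pow(79, -1)), -153), -1)), Mul(-4341, Pow(Function('d')(132, -171), -1))) = Add(Mul(Add(-8873, Mul(-1, 14659)), Pow(Mul(2, I), -1)), Mul(-4341, Pow(Mul(-1, Pow(-171, 2)), -1))) = Add(Mul(Add(-8873, -14659), Mul(Rational(-1, 2), I)), Mul(-4341, Pow(Mul(-1, 29241), -1))) = Add(Mul(-23532, Mul(Rational(-1, 2), I)), Mul(-4341, Pow(-29241, -1))) = Add(Mul(11766, I), Mul(-4341, Rational(-1, 29241))) = Add(Mul(11766, I), Rational(1447, 9747)) = Add(Rational(1447, 9747), Mul(11766, I))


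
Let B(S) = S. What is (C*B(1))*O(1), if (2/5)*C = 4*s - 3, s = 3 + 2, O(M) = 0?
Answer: 0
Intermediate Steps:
s = 5
C = 85/2 (C = 5*(4*5 - 3)/2 = 5*(20 - 3)/2 = (5/2)*17 = 85/2 ≈ 42.500)
(C*B(1))*O(1) = ((85/2)*1)*0 = (85/2)*0 = 0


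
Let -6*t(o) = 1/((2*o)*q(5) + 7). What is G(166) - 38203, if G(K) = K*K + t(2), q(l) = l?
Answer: -1724815/162 ≈ -10647.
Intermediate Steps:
t(o) = -1/(6*(7 + 10*o)) (t(o) = -1/(6*((2*o)*5 + 7)) = -1/(6*(10*o + 7)) = -1/(6*(7 + 10*o)))
G(K) = -1/162 + K² (G(K) = K*K - 1/(42 + 60*2) = K² - 1/(42 + 120) = K² - 1/162 = -1/162 + K²)
G(166) - 38203 = (-1/162 + 166²) - 38203 = (-1/162 + 27556) - 38203 = 4464071/162 - 38203 = -1724815/162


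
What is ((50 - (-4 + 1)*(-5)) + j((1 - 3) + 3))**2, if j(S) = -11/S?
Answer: 576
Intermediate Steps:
((50 - (-4 + 1)*(-5)) + j((1 - 3) + 3))**2 = ((50 - (-4 + 1)*(-5)) - 11/((1 - 3) + 3))**2 = ((50 - (-3)*(-5)) - 11/(-2 + 3))**2 = ((50 - 1*15) - 11/1)**2 = ((50 - 15) - 11*1)**2 = (35 - 11)**2 = 24**2 = 576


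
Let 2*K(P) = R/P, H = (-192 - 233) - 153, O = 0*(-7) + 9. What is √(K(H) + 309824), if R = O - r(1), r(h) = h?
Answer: √89539134/17 ≈ 556.62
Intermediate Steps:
O = 9 (O = 0 + 9 = 9)
H = -578 (H = -425 - 153 = -578)
R = 8 (R = 9 - 1*1 = 9 - 1 = 8)
K(P) = 4/P (K(P) = (8/P)/2 = 4/P)
√(K(H) + 309824) = √(4/(-578) + 309824) = √(4*(-1/578) + 309824) = √(-2/289 + 309824) = √(89539134/289) = √89539134/17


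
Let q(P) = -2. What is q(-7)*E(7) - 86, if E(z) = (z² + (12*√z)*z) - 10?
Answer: -164 - 168*√7 ≈ -608.49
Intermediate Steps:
E(z) = -10 + z² + 12*z^(3/2) (E(z) = (z² + 12*z^(3/2)) - 10 = -10 + z² + 12*z^(3/2))
q(-7)*E(7) - 86 = -2*(-10 + 7² + 12*7^(3/2)) - 86 = -2*(-10 + 49 + 12*(7*√7)) - 86 = -2*(-10 + 49 + 84*√7) - 86 = -2*(39 + 84*√7) - 86 = (-78 - 168*√7) - 86 = -164 - 168*√7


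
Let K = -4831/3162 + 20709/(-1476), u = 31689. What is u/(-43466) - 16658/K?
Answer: 187608464579505/175342843718 ≈ 1070.0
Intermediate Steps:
K = -4034023/259284 (K = -4831*1/3162 + 20709*(-1/1476) = -4831/3162 - 2301/164 = -4034023/259284 ≈ -15.558)
u/(-43466) - 16658/K = 31689/(-43466) - 16658/(-4034023/259284) = 31689*(-1/43466) - 16658*(-259284/4034023) = -31689/43466 + 4319152872/4034023 = 187608464579505/175342843718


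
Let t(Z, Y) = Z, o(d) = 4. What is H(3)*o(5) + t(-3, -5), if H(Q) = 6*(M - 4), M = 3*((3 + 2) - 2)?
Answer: 117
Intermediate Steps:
M = 9 (M = 3*(5 - 2) = 3*3 = 9)
H(Q) = 30 (H(Q) = 6*(9 - 4) = 6*5 = 30)
H(3)*o(5) + t(-3, -5) = 30*4 - 3 = 120 - 3 = 117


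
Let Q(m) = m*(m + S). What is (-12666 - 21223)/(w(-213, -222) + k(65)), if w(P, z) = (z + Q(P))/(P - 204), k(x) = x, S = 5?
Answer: 4710571/5659 ≈ 832.40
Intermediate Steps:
Q(m) = m*(5 + m) (Q(m) = m*(m + 5) = m*(5 + m))
w(P, z) = (z + P*(5 + P))/(-204 + P) (w(P, z) = (z + P*(5 + P))/(P - 204) = (z + P*(5 + P))/(-204 + P))
(-12666 - 21223)/(w(-213, -222) + k(65)) = (-12666 - 21223)/((-222 - 213*(5 - 213))/(-204 - 213) + 65) = -33889/((-222 - 213*(-208))/(-417) + 65) = -33889/(-(-222 + 44304)/417 + 65) = -33889/(-1/417*44082 + 65) = -33889/(-14694/139 + 65) = -33889/(-5659/139) = -33889*(-139/5659) = 4710571/5659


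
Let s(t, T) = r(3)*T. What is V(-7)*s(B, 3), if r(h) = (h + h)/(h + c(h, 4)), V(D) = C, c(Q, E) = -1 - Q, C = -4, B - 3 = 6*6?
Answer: 72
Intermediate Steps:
B = 39 (B = 3 + 6*6 = 3 + 36 = 39)
V(D) = -4
r(h) = -2*h (r(h) = (h + h)/(h + (-1 - h)) = (2*h)/(-1) = (2*h)*(-1) = -2*h)
s(t, T) = -6*T (s(t, T) = (-2*3)*T = -6*T)
V(-7)*s(B, 3) = -(-24)*3 = -4*(-18) = 72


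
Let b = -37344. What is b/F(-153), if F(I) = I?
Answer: 12448/51 ≈ 244.08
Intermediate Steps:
b/F(-153) = -37344/(-153) = -37344*(-1/153) = 12448/51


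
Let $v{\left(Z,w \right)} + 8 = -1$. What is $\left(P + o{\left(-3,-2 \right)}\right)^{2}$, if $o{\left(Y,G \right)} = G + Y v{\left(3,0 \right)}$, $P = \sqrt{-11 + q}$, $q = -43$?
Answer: $571 + 150 i \sqrt{6} \approx 571.0 + 367.42 i$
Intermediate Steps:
$v{\left(Z,w \right)} = -9$ ($v{\left(Z,w \right)} = -8 - 1 = -9$)
$P = 3 i \sqrt{6}$ ($P = \sqrt{-11 - 43} = \sqrt{-54} = 3 i \sqrt{6} \approx 7.3485 i$)
$o{\left(Y,G \right)} = G - 9 Y$ ($o{\left(Y,G \right)} = G + Y \left(-9\right) = G - 9 Y$)
$\left(P + o{\left(-3,-2 \right)}\right)^{2} = \left(3 i \sqrt{6} - -25\right)^{2} = \left(3 i \sqrt{6} + \left(-2 + 27\right)\right)^{2} = \left(3 i \sqrt{6} + 25\right)^{2} = \left(25 + 3 i \sqrt{6}\right)^{2}$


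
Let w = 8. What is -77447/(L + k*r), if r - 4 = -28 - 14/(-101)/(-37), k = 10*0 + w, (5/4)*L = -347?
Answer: 1447097195/8775036 ≈ 164.91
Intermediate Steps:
L = -1388/5 (L = (⅘)*(-347) = -1388/5 ≈ -277.60)
k = 8 (k = 10*0 + 8 = 0 + 8 = 8)
r = -89702/3737 (r = 4 + (-28 - 14/(-101)/(-37)) = 4 + (-28 - 14*(-1/101)*(-1)/37) = 4 + (-28 - (-14)*(-1)/(101*37)) = 4 + (-28 - 1*14/3737) = 4 + (-28 - 14/3737) = 4 - 104650/3737 = -89702/3737 ≈ -24.004)
-77447/(L + k*r) = -77447/(-1388/5 + 8*(-89702/3737)) = -77447/(-1388/5 - 717616/3737) = -77447/(-8775036/18685) = -77447*(-18685/8775036) = 1447097195/8775036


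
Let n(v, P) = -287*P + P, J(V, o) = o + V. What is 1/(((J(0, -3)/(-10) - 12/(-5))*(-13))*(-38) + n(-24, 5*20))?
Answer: -5/136331 ≈ -3.6675e-5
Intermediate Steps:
J(V, o) = V + o
n(v, P) = -286*P
1/(((J(0, -3)/(-10) - 12/(-5))*(-13))*(-38) + n(-24, 5*20)) = 1/((((0 - 3)/(-10) - 12/(-5))*(-13))*(-38) - 1430*20) = 1/(((-3*(-⅒) - 12*(-⅕))*(-13))*(-38) - 286*100) = 1/(((3/10 + 12/5)*(-13))*(-38) - 28600) = 1/(((27/10)*(-13))*(-38) - 28600) = 1/(-351/10*(-38) - 28600) = 1/(6669/5 - 28600) = 1/(-136331/5) = -5/136331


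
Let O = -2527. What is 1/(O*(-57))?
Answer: 1/144039 ≈ 6.9426e-6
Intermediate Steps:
1/(O*(-57)) = 1/(-2527*(-57)) = 1/144039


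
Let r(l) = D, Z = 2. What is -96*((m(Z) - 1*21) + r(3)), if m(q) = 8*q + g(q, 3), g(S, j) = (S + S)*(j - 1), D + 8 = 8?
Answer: -288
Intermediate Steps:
D = 0 (D = -8 + 8 = 0)
g(S, j) = 2*S*(-1 + j) (g(S, j) = (2*S)*(-1 + j) = 2*S*(-1 + j))
m(q) = 12*q (m(q) = 8*q + 2*q*(-1 + 3) = 8*q + 2*q*2 = 8*q + 4*q = 12*q)
r(l) = 0
-96*((m(Z) - 1*21) + r(3)) = -96*((12*2 - 1*21) + 0) = -96*((24 - 21) + 0) = -96*(3 + 0) = -96*3 = -288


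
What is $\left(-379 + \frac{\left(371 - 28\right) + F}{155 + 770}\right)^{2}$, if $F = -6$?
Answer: $\frac{122666656644}{855625} \approx 1.4337 \cdot 10^{5}$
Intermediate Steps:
$\left(-379 + \frac{\left(371 - 28\right) + F}{155 + 770}\right)^{2} = \left(-379 + \frac{\left(371 - 28\right) - 6}{155 + 770}\right)^{2} = \left(-379 + \frac{\left(371 - 28\right) - 6}{925}\right)^{2} = \left(-379 + \left(343 - 6\right) \frac{1}{925}\right)^{2} = \left(-379 + 337 \cdot \frac{1}{925}\right)^{2} = \left(-379 + \frac{337}{925}\right)^{2} = \left(- \frac{350238}{925}\right)^{2} = \frac{122666656644}{855625}$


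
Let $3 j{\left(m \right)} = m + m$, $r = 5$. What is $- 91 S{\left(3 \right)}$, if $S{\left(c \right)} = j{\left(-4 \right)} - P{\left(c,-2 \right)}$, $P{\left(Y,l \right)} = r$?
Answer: $\frac{2093}{3} \approx 697.67$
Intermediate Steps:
$P{\left(Y,l \right)} = 5$
$j{\left(m \right)} = \frac{2 m}{3}$ ($j{\left(m \right)} = \frac{m + m}{3} = \frac{2 m}{3}$)
$S{\left(c \right)} = - \frac{23}{3}$ ($S{\left(c \right)} = \frac{2}{3} \left(-4\right) - 5 = - \frac{8}{3} - 5 = - \frac{23}{3}$)
$- 91 S{\left(3 \right)} = \left(-91\right) \left(- \frac{23}{3}\right) = \frac{2093}{3}$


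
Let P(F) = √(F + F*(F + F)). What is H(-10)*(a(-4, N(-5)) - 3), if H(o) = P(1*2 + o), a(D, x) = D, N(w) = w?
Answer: -14*√30 ≈ -76.681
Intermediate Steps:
P(F) = √(F + 2*F²) (P(F) = √(F + F*(2*F)) = √(F + 2*F²))
H(o) = √((2 + o)*(5 + 2*o)) (H(o) = √((1*2 + o)*(1 + 2*(1*2 + o))) = √((2 + o)*(1 + 2*(2 + o))) = √((2 + o)*(1 + (4 + 2*o))) = √((2 + o)*(5 + 2*o)))
H(-10)*(a(-4, N(-5)) - 3) = √((2 - 10)*(5 + 2*(-10)))*(-4 - 3) = √(-8*(5 - 20))*(-7) = √(-8*(-15))*(-7) = √120*(-7) = (2*√30)*(-7) = -14*√30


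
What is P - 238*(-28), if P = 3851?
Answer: 10515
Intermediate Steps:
P - 238*(-28) = 3851 - 238*(-28) = 3851 - 1*(-6664) = 3851 + 6664 = 10515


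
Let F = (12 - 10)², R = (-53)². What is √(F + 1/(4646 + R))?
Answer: √222315555/7455 ≈ 2.0000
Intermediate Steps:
R = 2809
F = 4 (F = 2² = 4)
√(F + 1/(4646 + R)) = √(4 + 1/(4646 + 2809)) = √(4 + 1/7455) = √(29821/7455) = √222315555/7455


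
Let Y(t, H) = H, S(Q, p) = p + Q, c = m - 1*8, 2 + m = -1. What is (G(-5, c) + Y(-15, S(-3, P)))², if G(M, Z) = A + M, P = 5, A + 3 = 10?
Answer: 16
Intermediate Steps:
A = 7 (A = -3 + 10 = 7)
m = -3 (m = -2 - 1 = -3)
c = -11 (c = -3 - 1*8 = -3 - 8 = -11)
S(Q, p) = Q + p
G(M, Z) = 7 + M
(G(-5, c) + Y(-15, S(-3, P)))² = ((7 - 5) + (-3 + 5))² = (2 + 2)² = 4² = 16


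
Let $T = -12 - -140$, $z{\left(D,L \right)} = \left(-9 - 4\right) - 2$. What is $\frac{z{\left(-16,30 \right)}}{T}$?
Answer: $- \frac{15}{128} \approx -0.11719$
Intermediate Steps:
$z{\left(D,L \right)} = -15$ ($z{\left(D,L \right)} = -13 - 2 = -15$)
$T = 128$ ($T = -12 + 140 = 128$)
$\frac{z{\left(-16,30 \right)}}{T} = - \frac{15}{128}$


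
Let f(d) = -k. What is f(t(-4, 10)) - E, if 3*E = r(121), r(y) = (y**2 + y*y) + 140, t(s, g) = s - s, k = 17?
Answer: -29473/3 ≈ -9824.3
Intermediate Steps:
t(s, g) = 0
r(y) = 140 + 2*y**2 (r(y) = (y**2 + y**2) + 140 = 2*y**2 + 140 = 140 + 2*y**2)
E = 29422/3 (E = (140 + 2*121**2)/3 = (140 + 2*14641)/3 = (140 + 29282)/3 = (1/3)*29422 = 29422/3 ≈ 9807.3)
f(d) = -17 (f(d) = -1*17 = -17)
f(t(-4, 10)) - E = -17 - 1*29422/3 = -17 - 29422/3 = -29473/3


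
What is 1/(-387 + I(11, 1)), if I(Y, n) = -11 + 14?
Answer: -1/384 ≈ -0.0026042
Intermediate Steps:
I(Y, n) = 3
1/(-387 + I(11, 1)) = 1/(-387 + 3) = 1/(-384) = -1/384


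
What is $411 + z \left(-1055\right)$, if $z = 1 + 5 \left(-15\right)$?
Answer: $78481$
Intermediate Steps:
$z = -74$ ($z = 1 - 75 = -74$)
$411 + z \left(-1055\right) = 411 - -78070 = 411 + 78070 = 78481$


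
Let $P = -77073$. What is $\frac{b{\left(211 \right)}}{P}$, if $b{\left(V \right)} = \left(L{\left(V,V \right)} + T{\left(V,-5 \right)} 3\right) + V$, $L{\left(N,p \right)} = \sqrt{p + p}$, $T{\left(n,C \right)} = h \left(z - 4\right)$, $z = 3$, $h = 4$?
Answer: $- \frac{199}{77073} - \frac{\sqrt{422}}{77073} \approx -0.0028485$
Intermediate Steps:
$T{\left(n,C \right)} = -4$ ($T{\left(n,C \right)} = 4 \left(3 - 4\right) = 4 \left(-1\right) = -4$)
$L{\left(N,p \right)} = \sqrt{2} \sqrt{p}$ ($L{\left(N,p \right)} = \sqrt{2 p} = \sqrt{2} \sqrt{p}$)
$b{\left(V \right)} = -12 + V + \sqrt{2} \sqrt{V}$ ($b{\left(V \right)} = \left(\sqrt{2} \sqrt{V} - 12\right) + V = \left(-12 + \sqrt{2} \sqrt{V}\right) + V = -12 + V + \sqrt{2} \sqrt{V}$)
$\frac{b{\left(211 \right)}}{P} = \frac{-12 + 211 + \sqrt{2} \sqrt{211}}{-77073} = \left(-12 + 211 + \sqrt{422}\right) \left(- \frac{1}{77073}\right) = \left(199 + \sqrt{422}\right) \left(- \frac{1}{77073}\right) = - \frac{199}{77073} - \frac{\sqrt{422}}{77073}$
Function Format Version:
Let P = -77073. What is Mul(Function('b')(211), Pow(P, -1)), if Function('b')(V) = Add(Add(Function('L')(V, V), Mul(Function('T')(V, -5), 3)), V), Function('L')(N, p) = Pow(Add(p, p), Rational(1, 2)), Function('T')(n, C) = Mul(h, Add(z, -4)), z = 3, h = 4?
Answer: Add(Rational(-199, 77073), Mul(Rational(-1, 77073), Pow(422, Rational(1, 2)))) ≈ -0.0028485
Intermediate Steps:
Function('T')(n, C) = -4 (Function('T')(n, C) = Mul(4, Add(3, -4)) = Mul(4, -1) = -4)
Function('L')(N, p) = Mul(Pow(2, Rational(1, 2)), Pow(p, Rational(1, 2))) (Function('L')(N, p) = Pow(Mul(2, p), Rational(1, 2)) = Mul(Pow(2, Rational(1, 2)), Pow(p, Rational(1, 2))))
Function('b')(V) = Add(-12, V, Mul(Pow(2, Rational(1, 2)), Pow(V, Rational(1, 2)))) (Function('b')(V) = Add(Add(Mul(Pow(2, Rational(1, 2)), Pow(V, Rational(1, 2))), Mul(-4, 3)), V) = Add(Add(Mul(Pow(2, Rational(1, 2)), Pow(V, Rational(1, 2))), -12), V) = Add(Add(-12, Mul(Pow(2, Rational(1, 2)), Pow(V, Rational(1, 2)))), V) = Add(-12, V, Mul(Pow(2, Rational(1, 2)), Pow(V, Rational(1, 2)))))
Mul(Function('b')(211), Pow(P, -1)) = Mul(Add(-12, 211, Mul(Pow(2, Rational(1, 2)), Pow(211, Rational(1, 2)))), Pow(-77073, -1)) = Mul(Add(-12, 211, Pow(422, Rational(1, 2))), Rational(-1, 77073)) = Mul(Add(199, Pow(422, Rational(1, 2))), Rational(-1, 77073)) = Add(Rational(-199, 77073), Mul(Rational(-1, 77073), Pow(422, Rational(1, 2))))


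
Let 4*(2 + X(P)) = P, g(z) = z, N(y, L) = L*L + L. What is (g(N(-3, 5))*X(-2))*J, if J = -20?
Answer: 1500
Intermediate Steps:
N(y, L) = L + L² (N(y, L) = L² + L = L + L²)
X(P) = -2 + P/4
(g(N(-3, 5))*X(-2))*J = ((5*(1 + 5))*(-2 + (¼)*(-2)))*(-20) = ((5*6)*(-2 - ½))*(-20) = (30*(-5/2))*(-20) = -75*(-20) = 1500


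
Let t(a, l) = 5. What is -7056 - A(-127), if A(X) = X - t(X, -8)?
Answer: -6924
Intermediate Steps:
A(X) = -5 + X (A(X) = X - 1*5 = X - 5 = -5 + X)
-7056 - A(-127) = -7056 - (-5 - 127) = -7056 - 1*(-132) = -7056 + 132 = -6924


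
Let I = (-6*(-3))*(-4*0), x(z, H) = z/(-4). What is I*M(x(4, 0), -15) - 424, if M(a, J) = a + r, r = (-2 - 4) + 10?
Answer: -424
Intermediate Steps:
x(z, H) = -z/4 (x(z, H) = z*(-1/4) = -z/4)
r = 4 (r = -6 + 10 = 4)
I = 0 (I = 18*0 = 0)
M(a, J) = 4 + a (M(a, J) = a + 4 = 4 + a)
I*M(x(4, 0), -15) - 424 = 0*(4 - 1/4*4) - 424 = 0*(4 - 1) - 424 = 0*3 - 424 = 0 - 424 = -424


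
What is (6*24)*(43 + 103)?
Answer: 21024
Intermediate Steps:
(6*24)*(43 + 103) = 144*146 = 21024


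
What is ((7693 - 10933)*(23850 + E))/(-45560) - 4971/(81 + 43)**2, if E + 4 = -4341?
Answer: 24286957311/17513264 ≈ 1386.8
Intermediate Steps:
E = -4345 (E = -4 - 4341 = -4345)
((7693 - 10933)*(23850 + E))/(-45560) - 4971/(81 + 43)**2 = ((7693 - 10933)*(23850 - 4345))/(-45560) - 4971/(81 + 43)**2 = -3240*19505*(-1/45560) - 4971/(124**2) = -63196200*(-1/45560) - 4971/15376 = 1579905/1139 - 4971*1/15376 = 1579905/1139 - 4971/15376 = 24286957311/17513264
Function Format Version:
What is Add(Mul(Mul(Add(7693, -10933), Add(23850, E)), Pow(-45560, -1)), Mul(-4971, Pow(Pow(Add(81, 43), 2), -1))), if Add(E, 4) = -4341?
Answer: Rational(24286957311, 17513264) ≈ 1386.8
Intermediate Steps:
E = -4345 (E = Add(-4, -4341) = -4345)
Add(Mul(Mul(Add(7693, -10933), Add(23850, E)), Pow(-45560, -1)), Mul(-4971, Pow(Pow(Add(81, 43), 2), -1))) = Add(Mul(Mul(Add(7693, -10933), Add(23850, -4345)), Pow(-45560, -1)), Mul(-4971, Pow(Pow(Add(81, 43), 2), -1))) = Add(Mul(Mul(-3240, 19505), Rational(-1, 45560)), Mul(-4971, Pow(Pow(124, 2), -1))) = Add(Mul(-63196200, Rational(-1, 45560)), Mul(-4971, Pow(15376, -1))) = Add(Rational(1579905, 1139), Mul(-4971, Rational(1, 15376))) = Add(Rational(1579905, 1139), Rational(-4971, 15376)) = Rational(24286957311, 17513264)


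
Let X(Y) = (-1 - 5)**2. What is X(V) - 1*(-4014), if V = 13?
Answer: 4050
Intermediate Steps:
X(Y) = 36 (X(Y) = (-6)**2 = 36)
X(V) - 1*(-4014) = 36 - 1*(-4014) = 36 + 4014 = 4050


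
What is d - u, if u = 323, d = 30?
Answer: -293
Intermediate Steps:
d - u = 30 - 1*323 = 30 - 323 = -293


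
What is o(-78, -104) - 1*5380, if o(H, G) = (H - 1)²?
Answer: 861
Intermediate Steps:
o(H, G) = (-1 + H)²
o(-78, -104) - 1*5380 = (-1 - 78)² - 1*5380 = (-79)² - 5380 = 6241 - 5380 = 861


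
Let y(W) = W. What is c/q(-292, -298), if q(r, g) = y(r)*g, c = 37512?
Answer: 4689/10877 ≈ 0.43109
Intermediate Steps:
q(r, g) = g*r (q(r, g) = r*g = g*r)
c/q(-292, -298) = 37512/((-298*(-292))) = 37512/87016 = 37512*(1/87016) = 4689/10877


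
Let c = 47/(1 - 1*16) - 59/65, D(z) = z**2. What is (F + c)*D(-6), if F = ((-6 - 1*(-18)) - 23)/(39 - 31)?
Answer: -25347/130 ≈ -194.98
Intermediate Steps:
F = -11/8 (F = ((-6 + 18) - 23)/8 = (12 - 23)*(1/8) = -11*1/8 = -11/8 ≈ -1.3750)
c = -788/195 (c = 47/(1 - 16) - 59*1/65 = 47/(-15) - 59/65 = 47*(-1/15) - 59/65 = -47/15 - 59/65 = -788/195 ≈ -4.0410)
(F + c)*D(-6) = (-11/8 - 788/195)*(-6)**2 = -8449/1560*36 = -25347/130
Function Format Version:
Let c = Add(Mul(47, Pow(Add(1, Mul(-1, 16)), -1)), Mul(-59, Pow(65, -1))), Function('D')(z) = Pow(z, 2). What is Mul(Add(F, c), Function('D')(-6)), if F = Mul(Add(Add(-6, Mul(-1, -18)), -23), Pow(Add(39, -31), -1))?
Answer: Rational(-25347, 130) ≈ -194.98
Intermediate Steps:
F = Rational(-11, 8) (F = Mul(Add(Add(-6, 18), -23), Pow(8, -1)) = Mul(Add(12, -23), Rational(1, 8)) = Mul(-11, Rational(1, 8)) = Rational(-11, 8) ≈ -1.3750)
c = Rational(-788, 195) (c = Add(Mul(47, Pow(Add(1, -16), -1)), Mul(-59, Rational(1, 65))) = Add(Mul(47, Pow(-15, -1)), Rational(-59, 65)) = Add(Mul(47, Rational(-1, 15)), Rational(-59, 65)) = Add(Rational(-47, 15), Rational(-59, 65)) = Rational(-788, 195) ≈ -4.0410)
Mul(Add(F, c), Function('D')(-6)) = Mul(Add(Rational(-11, 8), Rational(-788, 195)), Pow(-6, 2)) = Mul(Rational(-8449, 1560), 36) = Rational(-25347, 130)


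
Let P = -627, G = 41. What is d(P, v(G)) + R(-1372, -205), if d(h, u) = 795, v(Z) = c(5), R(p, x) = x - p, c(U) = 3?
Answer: 1962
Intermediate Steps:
v(Z) = 3
d(P, v(G)) + R(-1372, -205) = 795 + (-205 - 1*(-1372)) = 795 + (-205 + 1372) = 795 + 1167 = 1962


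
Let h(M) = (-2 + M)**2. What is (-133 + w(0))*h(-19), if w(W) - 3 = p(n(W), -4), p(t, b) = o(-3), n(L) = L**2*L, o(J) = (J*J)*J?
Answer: -69237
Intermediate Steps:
o(J) = J**3 (o(J) = J**2*J = J**3)
n(L) = L**3
p(t, b) = -27 (p(t, b) = (-3)**3 = -27)
w(W) = -24 (w(W) = 3 - 27 = -24)
(-133 + w(0))*h(-19) = (-133 - 24)*(-2 - 19)**2 = -157*(-21)**2 = -157*441 = -69237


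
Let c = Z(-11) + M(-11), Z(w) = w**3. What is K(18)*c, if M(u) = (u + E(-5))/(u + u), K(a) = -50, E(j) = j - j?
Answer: 66525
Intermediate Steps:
E(j) = 0
M(u) = 1/2 (M(u) = (u + 0)/(u + u) = u/((2*u)) = u*(1/(2*u)) = 1/2)
c = -2661/2 (c = (-11)**3 + 1/2 = -1331 + 1/2 = -2661/2 ≈ -1330.5)
K(18)*c = -50*(-2661/2) = 66525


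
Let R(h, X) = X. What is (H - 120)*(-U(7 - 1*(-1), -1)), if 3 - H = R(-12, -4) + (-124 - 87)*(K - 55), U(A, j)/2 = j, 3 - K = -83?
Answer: 12856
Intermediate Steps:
K = 86 (K = 3 - 1*(-83) = 3 + 83 = 86)
U(A, j) = 2*j
H = 6548 (H = 3 - (-4 + (-124 - 87)*(86 - 55)) = 3 - (-4 - 211*31) = 3 - (-4 - 6541) = 3 - 1*(-6545) = 3 + 6545 = 6548)
(H - 120)*(-U(7 - 1*(-1), -1)) = (6548 - 120)*(-2*(-1)) = 6428*(-1*(-2)) = 6428*2 = 12856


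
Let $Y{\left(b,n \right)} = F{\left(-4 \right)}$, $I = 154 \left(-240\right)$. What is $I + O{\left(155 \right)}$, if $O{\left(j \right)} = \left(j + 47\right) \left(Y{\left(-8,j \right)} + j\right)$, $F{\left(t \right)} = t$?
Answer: $-6458$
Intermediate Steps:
$I = -36960$
$Y{\left(b,n \right)} = -4$
$O{\left(j \right)} = \left(-4 + j\right) \left(47 + j\right)$ ($O{\left(j \right)} = \left(j + 47\right) \left(-4 + j\right) = \left(47 + j\right) \left(-4 + j\right) = \left(-4 + j\right) \left(47 + j\right)$)
$I + O{\left(155 \right)} = -36960 + \left(-188 + 155^{2} + 43 \cdot 155\right) = -36960 + \left(-188 + 24025 + 6665\right) = -36960 + 30502 = -6458$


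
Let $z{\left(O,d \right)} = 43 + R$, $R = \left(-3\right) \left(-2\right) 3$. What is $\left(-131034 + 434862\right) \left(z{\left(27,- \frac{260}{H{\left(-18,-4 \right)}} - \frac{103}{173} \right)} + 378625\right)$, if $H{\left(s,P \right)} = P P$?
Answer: $115055410008$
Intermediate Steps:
$H{\left(s,P \right)} = P^{2}$
$R = 18$ ($R = 6 \cdot 3 = 18$)
$z{\left(O,d \right)} = 61$ ($z{\left(O,d \right)} = 43 + 18 = 61$)
$\left(-131034 + 434862\right) \left(z{\left(27,- \frac{260}{H{\left(-18,-4 \right)}} - \frac{103}{173} \right)} + 378625\right) = \left(-131034 + 434862\right) \left(61 + 378625\right) = 303828 \cdot 378686 = 115055410008$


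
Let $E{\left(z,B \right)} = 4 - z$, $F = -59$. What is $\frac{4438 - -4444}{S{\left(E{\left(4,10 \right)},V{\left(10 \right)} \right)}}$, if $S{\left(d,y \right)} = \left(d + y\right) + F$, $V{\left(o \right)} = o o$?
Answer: $\frac{8882}{41} \approx 216.63$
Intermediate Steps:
$V{\left(o \right)} = o^{2}$
$S{\left(d,y \right)} = -59 + d + y$ ($S{\left(d,y \right)} = \left(d + y\right) - 59 = -59 + d + y$)
$\frac{4438 - -4444}{S{\left(E{\left(4,10 \right)},V{\left(10 \right)} \right)}} = \frac{4438 - -4444}{-59 + \left(4 - 4\right) + 10^{2}} = \frac{4438 + 4444}{-59 + \left(4 - 4\right) + 100} = \frac{8882}{-59 + 0 + 100} = \frac{8882}{41}$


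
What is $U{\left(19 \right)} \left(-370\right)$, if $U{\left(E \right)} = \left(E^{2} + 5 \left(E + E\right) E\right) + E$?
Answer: $-1476300$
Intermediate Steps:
$U{\left(E \right)} = E + 11 E^{2}$ ($U{\left(E \right)} = \left(E^{2} + 5 \cdot 2 E E\right) + E = \left(E^{2} + 10 E E\right) + E = \left(E^{2} + 10 E^{2}\right) + E = 11 E^{2} + E = E + 11 E^{2}$)
$U{\left(19 \right)} \left(-370\right) = 19 \left(1 + 11 \cdot 19\right) \left(-370\right) = 19 \left(1 + 209\right) \left(-370\right) = 19 \cdot 210 \left(-370\right) = 3990 \left(-370\right) = -1476300$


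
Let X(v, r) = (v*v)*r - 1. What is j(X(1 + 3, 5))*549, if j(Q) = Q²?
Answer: 3426309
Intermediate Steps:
X(v, r) = -1 + r*v² (X(v, r) = v²*r - 1 = r*v² - 1 = -1 + r*v²)
j(X(1 + 3, 5))*549 = (-1 + 5*(1 + 3)²)²*549 = (-1 + 5*4²)²*549 = (-1 + 5*16)²*549 = (-1 + 80)²*549 = 79²*549 = 6241*549 = 3426309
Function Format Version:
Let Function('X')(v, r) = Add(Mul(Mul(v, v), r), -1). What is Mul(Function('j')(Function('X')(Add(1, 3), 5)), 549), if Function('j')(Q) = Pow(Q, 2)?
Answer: 3426309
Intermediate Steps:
Function('X')(v, r) = Add(-1, Mul(r, Pow(v, 2))) (Function('X')(v, r) = Add(Mul(Pow(v, 2), r), -1) = Add(Mul(r, Pow(v, 2)), -1) = Add(-1, Mul(r, Pow(v, 2))))
Mul(Function('j')(Function('X')(Add(1, 3), 5)), 549) = Mul(Pow(Add(-1, Mul(5, Pow(Add(1, 3), 2))), 2), 549) = Mul(Pow(Add(-1, Mul(5, Pow(4, 2))), 2), 549) = Mul(Pow(Add(-1, Mul(5, 16)), 2), 549) = Mul(Pow(Add(-1, 80), 2), 549) = Mul(Pow(79, 2), 549) = Mul(6241, 549) = 3426309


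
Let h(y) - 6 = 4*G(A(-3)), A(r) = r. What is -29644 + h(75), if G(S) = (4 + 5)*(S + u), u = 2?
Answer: -29674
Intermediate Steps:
G(S) = 18 + 9*S (G(S) = (4 + 5)*(S + 2) = 9*(2 + S) = 18 + 9*S)
h(y) = -30 (h(y) = 6 + 4*(18 + 9*(-3)) = 6 + 4*(18 - 27) = 6 + 4*(-9) = 6 - 36 = -30)
-29644 + h(75) = -29644 - 30 = -29674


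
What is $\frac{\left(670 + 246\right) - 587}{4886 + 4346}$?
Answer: $\frac{329}{9232} \approx 0.035637$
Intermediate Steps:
$\frac{\left(670 + 246\right) - 587}{4886 + 4346} = \frac{916 - 587}{9232} = 329 \cdot \frac{1}{9232} = \frac{329}{9232}$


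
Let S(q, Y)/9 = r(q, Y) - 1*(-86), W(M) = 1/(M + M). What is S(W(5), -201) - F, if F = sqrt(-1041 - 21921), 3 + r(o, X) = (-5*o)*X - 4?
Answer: 3231/2 - I*sqrt(22962) ≈ 1615.5 - 151.53*I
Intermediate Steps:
r(o, X) = -7 - 5*X*o (r(o, X) = -3 + ((-5*o)*X - 4) = -3 + (-5*X*o - 4) = -3 + (-4 - 5*X*o) = -7 - 5*X*o)
W(M) = 1/(2*M)
F = I*sqrt(22962) (F = sqrt(-22962) = I*sqrt(22962) ≈ 151.53*I)
S(q, Y) = 711 - 45*Y*q (S(q, Y) = 9*((-7 - 5*Y*q) - 1*(-86)) = 9*((-7 - 5*Y*q) + 86) = 9*(79 - 5*Y*q) = 711 - 45*Y*q)
S(W(5), -201) - F = (711 - 45*(-201)*(1/2)/5) - I*sqrt(22962) = (711 - 45*(-201)*(1/2)*(1/5)) - I*sqrt(22962) = (711 - 45*(-201)*1/10) - I*sqrt(22962) = (711 + 1809/2) - I*sqrt(22962) = 3231/2 - I*sqrt(22962)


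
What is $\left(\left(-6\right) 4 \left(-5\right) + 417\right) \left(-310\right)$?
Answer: $-166470$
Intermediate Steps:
$\left(\left(-6\right) 4 \left(-5\right) + 417\right) \left(-310\right) = \left(\left(-24\right) \left(-5\right) + 417\right) \left(-310\right) = \left(120 + 417\right) \left(-310\right) = 537 \left(-310\right) = -166470$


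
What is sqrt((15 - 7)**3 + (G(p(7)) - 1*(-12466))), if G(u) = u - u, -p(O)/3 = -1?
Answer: 3*sqrt(1442) ≈ 113.92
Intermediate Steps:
p(O) = 3 (p(O) = -3*(-1) = 3)
G(u) = 0
sqrt((15 - 7)**3 + (G(p(7)) - 1*(-12466))) = sqrt((15 - 7)**3 + (0 - 1*(-12466))) = sqrt(8**3 + (0 + 12466)) = sqrt(512 + 12466) = sqrt(12978) = 3*sqrt(1442)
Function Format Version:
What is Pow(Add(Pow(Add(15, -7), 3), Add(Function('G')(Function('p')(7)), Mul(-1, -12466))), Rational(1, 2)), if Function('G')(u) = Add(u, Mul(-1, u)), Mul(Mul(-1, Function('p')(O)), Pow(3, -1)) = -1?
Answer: Mul(3, Pow(1442, Rational(1, 2))) ≈ 113.92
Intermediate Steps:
Function('p')(O) = 3 (Function('p')(O) = Mul(-3, -1) = 3)
Function('G')(u) = 0
Pow(Add(Pow(Add(15, -7), 3), Add(Function('G')(Function('p')(7)), Mul(-1, -12466))), Rational(1, 2)) = Pow(Add(Pow(Add(15, -7), 3), Add(0, Mul(-1, -12466))), Rational(1, 2)) = Pow(Add(Pow(8, 3), Add(0, 12466)), Rational(1, 2)) = Pow(Add(512, 12466), Rational(1, 2)) = Pow(12978, Rational(1, 2)) = Mul(3, Pow(1442, Rational(1, 2)))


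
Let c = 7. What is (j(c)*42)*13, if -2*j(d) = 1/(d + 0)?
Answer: -39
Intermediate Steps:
j(d) = -1/(2*d) (j(d) = -1/(2*(d + 0)) = -1/(2*d))
(j(c)*42)*13 = (-½/7*42)*13 = (-½*⅐*42)*13 = -1/14*42*13 = -3*13 = -39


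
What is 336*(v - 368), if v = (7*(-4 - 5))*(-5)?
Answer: -17808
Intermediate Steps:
v = 315 (v = (7*(-9))*(-5) = -63*(-5) = 315)
336*(v - 368) = 336*(315 - 368) = 336*(-53) = -17808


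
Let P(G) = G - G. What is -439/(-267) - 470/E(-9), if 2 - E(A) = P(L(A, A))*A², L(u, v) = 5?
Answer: -62306/267 ≈ -233.36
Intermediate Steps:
P(G) = 0
E(A) = 2 (E(A) = 2 - 0*A² = 2 - 1*0 = 2 + 0 = 2)
-439/(-267) - 470/E(-9) = -439/(-267) - 470/2 = -439*(-1/267) - 470*½ = 439/267 - 235 = -62306/267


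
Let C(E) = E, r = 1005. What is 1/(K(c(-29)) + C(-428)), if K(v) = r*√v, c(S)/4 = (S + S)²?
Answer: 1/116152 ≈ 8.6094e-6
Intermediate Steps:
c(S) = 16*S² (c(S) = 4*(S + S)² = 4*(2*S)² = 4*(4*S²) = 16*S²)
K(v) = 1005*√v
1/(K(c(-29)) + C(-428)) = 1/(1005*√(16*(-29)²) - 428) = 1/(1005*√(16*841) - 428) = 1/(1005*√13456 - 428) = 1/(1005*116 - 428) = 1/(116580 - 428) = 1/116152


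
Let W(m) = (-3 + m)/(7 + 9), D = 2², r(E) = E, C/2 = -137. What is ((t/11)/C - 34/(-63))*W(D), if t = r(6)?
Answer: 51049/1519056 ≈ 0.033606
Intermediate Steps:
C = -274 (C = 2*(-137) = -274)
t = 6
D = 4
W(m) = -3/16 + m/16 (W(m) = (-3 + m)/16 = (-3 + m)*(1/16) = -3/16 + m/16)
((t/11)/C - 34/(-63))*W(D) = ((6/11)/(-274) - 34/(-63))*(-3/16 + (1/16)*4) = ((6*(1/11))*(-1/274) - 34*(-1/63))*(-3/16 + ¼) = ((6/11)*(-1/274) + 34/63)*(1/16) = (-3/1507 + 34/63)*(1/16) = (51049/94941)*(1/16) = 51049/1519056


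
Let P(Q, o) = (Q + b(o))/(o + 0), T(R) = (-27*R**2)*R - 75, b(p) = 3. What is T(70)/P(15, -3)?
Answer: 3087025/2 ≈ 1.5435e+6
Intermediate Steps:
T(R) = -75 - 27*R**3 (T(R) = -27*R**3 - 75 = -75 - 27*R**3)
P(Q, o) = (3 + Q)/o (P(Q, o) = (Q + 3)/(o + 0) = (3 + Q)/o)
T(70)/P(15, -3) = (-75 - 27*70**3)/(((3 + 15)/(-3))) = (-75 - 27*343000)/((-1/3*18)) = (-75 - 9261000)/(-6) = -9261075*(-1/6) = 3087025/2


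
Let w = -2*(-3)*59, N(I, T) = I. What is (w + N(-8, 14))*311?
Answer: 107606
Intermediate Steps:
w = 354 (w = 6*59 = 354)
(w + N(-8, 14))*311 = (354 - 8)*311 = 346*311 = 107606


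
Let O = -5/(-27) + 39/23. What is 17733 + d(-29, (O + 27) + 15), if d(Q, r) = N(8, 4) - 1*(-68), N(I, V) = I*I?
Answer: 17865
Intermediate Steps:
N(I, V) = I**2
O = 1168/621 (O = -5*(-1/27) + 39*(1/23) = 5/27 + 39/23 = 1168/621 ≈ 1.8808)
d(Q, r) = 132 (d(Q, r) = 8**2 - 1*(-68) = 64 + 68 = 132)
17733 + d(-29, (O + 27) + 15) = 17733 + 132 = 17865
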